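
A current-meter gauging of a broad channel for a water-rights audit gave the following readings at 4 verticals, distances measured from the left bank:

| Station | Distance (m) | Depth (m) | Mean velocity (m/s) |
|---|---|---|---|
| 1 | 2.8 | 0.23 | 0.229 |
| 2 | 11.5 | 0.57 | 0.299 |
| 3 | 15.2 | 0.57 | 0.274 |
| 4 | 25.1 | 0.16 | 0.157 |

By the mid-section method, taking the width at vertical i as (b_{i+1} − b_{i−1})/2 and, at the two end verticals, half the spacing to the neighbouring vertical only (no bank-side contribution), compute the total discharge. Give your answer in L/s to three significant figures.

w_1 = (11.5 − 2.8)/2 = 4.35 m; q_1 = 0.229 × 0.23 × 4.35 = 0.2291 m³/s
w_2 = (15.2 − 2.8)/2 = 6.2 m; q_2 = 0.299 × 0.57 × 6.2 = 1.057 m³/s
w_3 = (25.1 − 11.5)/2 = 6.8 m; q_3 = 0.274 × 0.57 × 6.8 = 1.062 m³/s
w_4 = (25.1 − 15.2)/2 = 4.95 m; q_4 = 0.157 × 0.16 × 4.95 = 0.1243 m³/s
Q = Σ qᵢ = 2.472 m³/s
= 2.472 × 1000 = 2472 L/s

2470 L/s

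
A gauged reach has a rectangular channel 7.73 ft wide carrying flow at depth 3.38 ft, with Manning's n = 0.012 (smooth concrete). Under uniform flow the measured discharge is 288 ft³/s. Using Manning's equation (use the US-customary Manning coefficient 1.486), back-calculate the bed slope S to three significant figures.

A = b·y = 7.73 × 3.38 = 26.13 ft²
P = b + 2y = 7.73 + 2×3.38 = 14.49 ft
R = A/P = 26.13/14.49 = 1.803 ft
S = (Q·n / (1.486·A·R^(2/3)))² = (288×0.012 / (1.486×26.13×1.481))² = 0.003610

0.00361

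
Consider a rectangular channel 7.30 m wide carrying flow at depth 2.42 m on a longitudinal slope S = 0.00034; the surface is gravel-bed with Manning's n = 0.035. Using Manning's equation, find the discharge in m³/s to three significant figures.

12.0 m³/s

A = b·y = 7.30 × 2.42 = 17.67 m²
P = b + 2y = 7.30 + 2×2.42 = 12.14 m
R = A/P = 17.67/12.14 = 1.455 m
Q = (1/n)·A·R^(2/3)·S^(1/2) = (1/0.035) × 17.67 × 1.455^(2/3) × 0.00034^(1/2) = 11.95 m³/s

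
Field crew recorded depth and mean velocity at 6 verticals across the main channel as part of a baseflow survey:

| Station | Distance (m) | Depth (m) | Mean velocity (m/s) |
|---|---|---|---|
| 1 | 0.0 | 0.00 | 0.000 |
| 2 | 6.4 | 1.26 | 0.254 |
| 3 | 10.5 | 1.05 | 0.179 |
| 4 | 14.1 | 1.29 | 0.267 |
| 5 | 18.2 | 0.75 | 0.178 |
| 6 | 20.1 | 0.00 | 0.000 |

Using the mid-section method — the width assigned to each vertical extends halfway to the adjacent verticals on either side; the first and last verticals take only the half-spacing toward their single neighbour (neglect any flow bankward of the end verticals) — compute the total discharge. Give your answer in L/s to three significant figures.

4130 L/s

w_2 = (10.5 − 0.0)/2 = 5.25 m; q_2 = 0.254 × 1.26 × 5.25 = 1.680 m³/s
w_3 = (14.1 − 6.4)/2 = 3.85 m; q_3 = 0.179 × 1.05 × 3.85 = 0.7236 m³/s
w_4 = (18.2 − 10.5)/2 = 3.85 m; q_4 = 0.267 × 1.29 × 3.85 = 1.326 m³/s
w_5 = (20.1 − 14.1)/2 = 3 m; q_5 = 0.178 × 0.75 × 3 = 0.4005 m³/s
Stations 1, 6 contribute zero (depth or velocity is 0).
Q = Σ qᵢ = 4.130 m³/s
= 4.130 × 1000 = 4130 L/s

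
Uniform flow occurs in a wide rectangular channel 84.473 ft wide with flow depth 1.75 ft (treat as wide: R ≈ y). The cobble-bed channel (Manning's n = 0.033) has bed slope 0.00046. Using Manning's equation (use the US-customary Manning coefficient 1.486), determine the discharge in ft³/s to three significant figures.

207 ft³/s

A = b·y = 84.473 × 1.75 = 147.8 ft²
Wide channel: R ≈ y = 1.75 ft
Q = (1.486/n)·A·R^(2/3)·S^(1/2) = (1.486/0.033) × 147.8 × 1.750^(2/3) × 0.00046^(1/2) = 207.3 ft³/s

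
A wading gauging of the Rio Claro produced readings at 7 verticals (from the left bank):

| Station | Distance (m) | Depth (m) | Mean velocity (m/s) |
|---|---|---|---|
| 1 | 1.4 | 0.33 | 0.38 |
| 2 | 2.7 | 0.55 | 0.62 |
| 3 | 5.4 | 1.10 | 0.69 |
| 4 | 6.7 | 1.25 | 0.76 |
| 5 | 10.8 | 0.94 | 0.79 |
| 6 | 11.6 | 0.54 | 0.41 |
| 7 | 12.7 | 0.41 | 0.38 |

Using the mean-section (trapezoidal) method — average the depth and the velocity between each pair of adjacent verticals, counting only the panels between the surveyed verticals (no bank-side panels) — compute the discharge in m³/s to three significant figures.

6.89 m³/s

Panel 1-2: Δb = 1.3 m, d̄ = (0.33+0.55)/2 = 0.44, v̄ = (0.38+0.62)/2 = 0.5 → q = 1.3×0.44×0.5 = 0.2860 m³/s
Panel 2-3: Δb = 2.7 m, d̄ = (0.55+1.10)/2 = 0.825, v̄ = (0.62+0.69)/2 = 0.655 → q = 2.7×0.825×0.655 = 1.459 m³/s
Panel 3-4: Δb = 1.3 m, d̄ = (1.10+1.25)/2 = 1.175, v̄ = (0.69+0.76)/2 = 0.725 → q = 1.3×1.175×0.725 = 1.107 m³/s
Panel 4-5: Δb = 4.1 m, d̄ = (1.25+0.94)/2 = 1.095, v̄ = (0.76+0.79)/2 = 0.775 → q = 4.1×1.095×0.775 = 3.479 m³/s
Panel 5-6: Δb = 0.8 m, d̄ = (0.94+0.54)/2 = 0.74, v̄ = (0.79+0.41)/2 = 0.6 → q = 0.8×0.74×0.6 = 0.3552 m³/s
Panel 6-7: Δb = 1.1 m, d̄ = (0.54+0.41)/2 = 0.475, v̄ = (0.41+0.38)/2 = 0.395 → q = 1.1×0.475×0.395 = 0.2064 m³/s
Q = Σ q = 6.893 m³/s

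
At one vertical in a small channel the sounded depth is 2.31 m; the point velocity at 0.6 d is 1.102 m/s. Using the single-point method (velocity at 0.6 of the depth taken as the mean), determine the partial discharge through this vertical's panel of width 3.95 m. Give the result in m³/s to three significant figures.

v̄ = v₀.₆ = 1.102 m/s
q = v̄ × d × w = 1.102 × 2.31 × 3.95 = 10.06 m³/s

10.1 m³/s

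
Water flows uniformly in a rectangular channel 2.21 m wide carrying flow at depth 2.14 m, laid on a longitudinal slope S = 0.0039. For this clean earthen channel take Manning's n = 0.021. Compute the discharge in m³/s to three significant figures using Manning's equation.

A = b·y = 2.21 × 2.14 = 4.729 m²
P = b + 2y = 2.21 + 2×2.14 = 6.490 m
R = A/P = 4.729/6.490 = 0.7287 m
Q = (1/n)·A·R^(2/3)·S^(1/2) = (1/0.021) × 4.729 × 0.7287^(2/3) × 0.0039^(1/2) = 11.39 m³/s

11.4 m³/s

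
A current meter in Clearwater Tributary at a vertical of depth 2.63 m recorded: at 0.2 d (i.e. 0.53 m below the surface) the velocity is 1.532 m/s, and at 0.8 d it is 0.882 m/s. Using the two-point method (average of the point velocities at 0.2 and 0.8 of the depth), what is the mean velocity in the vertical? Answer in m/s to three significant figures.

v̄ = (1.532 + 0.882) / 2 = 1.207 m/s

1.21 m/s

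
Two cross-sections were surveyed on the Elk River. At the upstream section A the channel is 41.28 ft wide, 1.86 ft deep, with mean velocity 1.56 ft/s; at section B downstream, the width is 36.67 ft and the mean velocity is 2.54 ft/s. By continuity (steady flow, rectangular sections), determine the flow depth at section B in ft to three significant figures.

1.29 ft

Q = A₁V₁ = (41.28×1.86) × 1.56 = 119.8 ft³/s
d₂ = Q/(b₂ V₂) = 119.8/(36.67×2.54) = 1.286 ft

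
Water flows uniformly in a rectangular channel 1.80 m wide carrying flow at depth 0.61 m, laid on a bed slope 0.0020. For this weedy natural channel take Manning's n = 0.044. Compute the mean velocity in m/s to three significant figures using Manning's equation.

A = b·y = 1.80 × 0.61 = 1.098 m²
P = b + 2y = 1.80 + 2×0.61 = 3.020 m
R = A/P = 1.098/3.020 = 0.3636 m
Q = (1/n)·A·R^(2/3)·S^(1/2) = (1/0.044) × 1.098 × 0.3636^(2/3) × 0.0020^(1/2) = 0.5685 m³/s
V = Q/A = 0.5685/1.098 = 0.5178 m/s

0.518 m/s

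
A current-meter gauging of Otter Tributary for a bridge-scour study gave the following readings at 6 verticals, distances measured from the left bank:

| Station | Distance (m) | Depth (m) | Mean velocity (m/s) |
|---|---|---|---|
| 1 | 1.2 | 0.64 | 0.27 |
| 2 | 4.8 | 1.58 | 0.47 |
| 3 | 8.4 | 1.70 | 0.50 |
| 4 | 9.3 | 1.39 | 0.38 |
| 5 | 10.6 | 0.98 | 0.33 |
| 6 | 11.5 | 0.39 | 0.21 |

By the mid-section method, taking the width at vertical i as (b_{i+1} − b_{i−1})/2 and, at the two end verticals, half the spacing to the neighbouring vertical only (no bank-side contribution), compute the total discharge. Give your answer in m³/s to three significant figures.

w_1 = (4.8 − 1.2)/2 = 1.8 m; q_1 = 0.27 × 0.64 × 1.8 = 0.3110 m³/s
w_2 = (8.4 − 1.2)/2 = 3.6 m; q_2 = 0.47 × 1.58 × 3.6 = 2.673 m³/s
w_3 = (9.3 − 4.8)/2 = 2.25 m; q_3 = 0.50 × 1.70 × 2.25 = 1.913 m³/s
w_4 = (10.6 − 8.4)/2 = 1.1 m; q_4 = 0.38 × 1.39 × 1.1 = 0.5810 m³/s
w_5 = (11.5 − 9.3)/2 = 1.1 m; q_5 = 0.33 × 0.98 × 1.1 = 0.3557 m³/s
w_6 = (11.5 − 10.6)/2 = 0.45 m; q_6 = 0.21 × 0.39 × 0.45 = 0.03686 m³/s
Q = Σ qᵢ = 5.871 m³/s

5.87 m³/s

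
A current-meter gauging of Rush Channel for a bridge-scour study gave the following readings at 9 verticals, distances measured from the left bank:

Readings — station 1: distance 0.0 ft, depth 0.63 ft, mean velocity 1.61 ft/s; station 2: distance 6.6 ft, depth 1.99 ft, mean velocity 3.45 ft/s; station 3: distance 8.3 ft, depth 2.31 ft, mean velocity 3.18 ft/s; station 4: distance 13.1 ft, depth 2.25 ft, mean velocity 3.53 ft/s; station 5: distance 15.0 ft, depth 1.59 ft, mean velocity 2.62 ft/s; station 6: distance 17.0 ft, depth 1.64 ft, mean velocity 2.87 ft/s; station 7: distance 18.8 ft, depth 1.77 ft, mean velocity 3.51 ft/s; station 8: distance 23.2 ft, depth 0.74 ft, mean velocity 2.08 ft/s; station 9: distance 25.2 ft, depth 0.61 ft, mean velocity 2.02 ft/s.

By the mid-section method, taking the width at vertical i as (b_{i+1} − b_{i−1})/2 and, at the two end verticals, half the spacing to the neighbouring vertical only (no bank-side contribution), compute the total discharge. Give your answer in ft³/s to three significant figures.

w_1 = (6.6 − 0.0)/2 = 3.3 ft; q_1 = 1.61 × 0.63 × 3.3 = 3.347 ft³/s
w_2 = (8.3 − 0.0)/2 = 4.15 ft; q_2 = 3.45 × 1.99 × 4.15 = 28.49 ft³/s
w_3 = (13.1 − 6.6)/2 = 3.25 ft; q_3 = 3.18 × 2.31 × 3.25 = 23.87 ft³/s
w_4 = (15.0 − 8.3)/2 = 3.35 ft; q_4 = 3.53 × 2.25 × 3.35 = 26.61 ft³/s
w_5 = (17.0 − 13.1)/2 = 1.95 ft; q_5 = 2.62 × 1.59 × 1.95 = 8.123 ft³/s
w_6 = (18.8 − 15.0)/2 = 1.9 ft; q_6 = 2.87 × 1.64 × 1.9 = 8.943 ft³/s
w_7 = (23.2 − 17.0)/2 = 3.1 ft; q_7 = 3.51 × 1.77 × 3.1 = 19.26 ft³/s
w_8 = (25.2 − 18.8)/2 = 3.2 ft; q_8 = 2.08 × 0.74 × 3.2 = 4.925 ft³/s
w_9 = (25.2 − 23.2)/2 = 1 ft; q_9 = 2.02 × 0.61 × 1 = 1.232 ft³/s
Q = Σ qᵢ = 124.8 ft³/s

125 ft³/s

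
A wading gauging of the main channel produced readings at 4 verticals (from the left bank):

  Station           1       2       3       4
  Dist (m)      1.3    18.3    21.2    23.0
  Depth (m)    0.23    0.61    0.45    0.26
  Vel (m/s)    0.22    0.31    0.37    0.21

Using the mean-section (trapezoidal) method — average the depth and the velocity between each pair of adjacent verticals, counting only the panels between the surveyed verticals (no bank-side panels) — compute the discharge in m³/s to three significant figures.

2.60 m³/s

Panel 1-2: Δb = 17 m, d̄ = (0.23+0.61)/2 = 0.42, v̄ = (0.22+0.31)/2 = 0.265 → q = 17×0.42×0.265 = 1.892 m³/s
Panel 2-3: Δb = 2.9 m, d̄ = (0.61+0.45)/2 = 0.53, v̄ = (0.31+0.37)/2 = 0.34 → q = 2.9×0.53×0.34 = 0.5226 m³/s
Panel 3-4: Δb = 1.8 m, d̄ = (0.45+0.26)/2 = 0.355, v̄ = (0.37+0.21)/2 = 0.29 → q = 1.8×0.355×0.29 = 0.1853 m³/s
Q = Σ q = 2.600 m³/s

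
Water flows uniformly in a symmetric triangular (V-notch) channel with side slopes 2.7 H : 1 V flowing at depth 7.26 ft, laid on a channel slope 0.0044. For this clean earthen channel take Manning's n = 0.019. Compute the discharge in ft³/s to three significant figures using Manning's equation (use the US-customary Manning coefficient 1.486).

1670 ft³/s

A = z·y² = 2.7×7.26² = 142.3 ft²
P = 2y√(1+z²) = 2×7.26×√(1+2.7²) = 41.81 ft
R = A/P = 142.3/41.81 = 3.404 ft
Q = (1.486/n)·A·R^(2/3)·S^(1/2) = (1.486/0.019) × 142.3 × 3.404^(2/3) × 0.0044^(1/2) = 1671 ft³/s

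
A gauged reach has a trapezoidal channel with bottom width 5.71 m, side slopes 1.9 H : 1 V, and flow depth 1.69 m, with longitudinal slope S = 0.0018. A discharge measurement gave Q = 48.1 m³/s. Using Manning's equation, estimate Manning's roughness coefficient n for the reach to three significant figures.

0.0147

A = (b + z·y)·y = (5.71 + 1.9×1.69)×1.69 = 15.08 m²
P = b + 2y√(1+z²) = 5.71 + 2×1.69×√(1+1.9²) = 12.97 m
R = A/P = 15.08/12.97 = 1.163 m
n = (1/Q)·A·R^(2/3)·S^(1/2) = (1/48.1) × 15.08 × 1.106 × 0.04243 = 0.01470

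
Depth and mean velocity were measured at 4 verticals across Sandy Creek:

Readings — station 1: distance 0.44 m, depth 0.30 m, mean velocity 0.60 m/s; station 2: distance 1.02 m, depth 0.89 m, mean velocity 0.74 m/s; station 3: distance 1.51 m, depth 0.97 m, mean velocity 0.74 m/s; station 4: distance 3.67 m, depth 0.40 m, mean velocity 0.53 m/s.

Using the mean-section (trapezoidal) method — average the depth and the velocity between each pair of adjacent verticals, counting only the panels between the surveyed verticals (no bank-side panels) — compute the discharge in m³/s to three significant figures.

Panel 1-2: Δb = 0.58 m, d̄ = (0.30+0.89)/2 = 0.595, v̄ = (0.60+0.74)/2 = 0.67 → q = 0.58×0.595×0.67 = 0.2312 m³/s
Panel 2-3: Δb = 0.49 m, d̄ = (0.89+0.97)/2 = 0.93, v̄ = (0.74+0.74)/2 = 0.74 → q = 0.49×0.93×0.74 = 0.3372 m³/s
Panel 3-4: Δb = 2.16 m, d̄ = (0.97+0.40)/2 = 0.685, v̄ = (0.74+0.53)/2 = 0.635 → q = 2.16×0.685×0.635 = 0.9395 m³/s
Q = Σ q = 1.508 m³/s

1.51 m³/s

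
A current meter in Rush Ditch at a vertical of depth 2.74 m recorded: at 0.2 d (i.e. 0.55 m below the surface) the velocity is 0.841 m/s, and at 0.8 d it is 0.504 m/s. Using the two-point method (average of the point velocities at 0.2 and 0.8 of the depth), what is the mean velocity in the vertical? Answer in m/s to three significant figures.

0.673 m/s

v̄ = (0.841 + 0.504) / 2 = 0.6725 m/s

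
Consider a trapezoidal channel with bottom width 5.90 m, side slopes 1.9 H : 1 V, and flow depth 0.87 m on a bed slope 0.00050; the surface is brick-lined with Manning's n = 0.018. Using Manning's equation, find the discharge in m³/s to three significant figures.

6.32 m³/s

A = (b + z·y)·y = (5.90 + 1.9×0.87)×0.87 = 6.571 m²
P = b + 2y√(1+z²) = 5.90 + 2×0.87×√(1+1.9²) = 9.636 m
R = A/P = 6.571/9.636 = 0.6819 m
Q = (1/n)·A·R^(2/3)·S^(1/2) = (1/0.018) × 6.571 × 0.6819^(2/3) × 0.00050^(1/2) = 6.324 m³/s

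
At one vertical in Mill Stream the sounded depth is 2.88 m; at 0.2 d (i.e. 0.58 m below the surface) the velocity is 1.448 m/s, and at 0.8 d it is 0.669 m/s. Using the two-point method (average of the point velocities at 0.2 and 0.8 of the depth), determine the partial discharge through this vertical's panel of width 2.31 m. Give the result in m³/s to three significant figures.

7.04 m³/s

v̄ = (1.448 + 0.669) / 2 = 1.059 m/s
q = v̄ × d × w = 1.059 × 2.88 × 2.31 = 7.042 m³/s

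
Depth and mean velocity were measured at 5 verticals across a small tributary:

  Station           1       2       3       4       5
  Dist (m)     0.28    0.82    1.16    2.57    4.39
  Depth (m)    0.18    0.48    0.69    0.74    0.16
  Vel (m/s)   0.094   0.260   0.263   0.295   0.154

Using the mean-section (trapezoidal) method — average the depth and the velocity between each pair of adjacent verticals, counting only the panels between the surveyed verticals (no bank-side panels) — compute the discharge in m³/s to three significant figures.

Panel 1-2: Δb = 0.54 m, d̄ = (0.18+0.48)/2 = 0.33, v̄ = (0.094+0.260)/2 = 0.177 → q = 0.54×0.33×0.177 = 0.03154 m³/s
Panel 2-3: Δb = 0.34 m, d̄ = (0.48+0.69)/2 = 0.585, v̄ = (0.260+0.263)/2 = 0.2615 → q = 0.34×0.585×0.2615 = 0.05201 m³/s
Panel 3-4: Δb = 1.41 m, d̄ = (0.69+0.74)/2 = 0.715, v̄ = (0.263+0.295)/2 = 0.279 → q = 1.41×0.715×0.279 = 0.2813 m³/s
Panel 4-5: Δb = 1.82 m, d̄ = (0.74+0.16)/2 = 0.45, v̄ = (0.295+0.154)/2 = 0.2245 → q = 1.82×0.45×0.2245 = 0.1839 m³/s
Q = Σ q = 0.5487 m³/s

0.549 m³/s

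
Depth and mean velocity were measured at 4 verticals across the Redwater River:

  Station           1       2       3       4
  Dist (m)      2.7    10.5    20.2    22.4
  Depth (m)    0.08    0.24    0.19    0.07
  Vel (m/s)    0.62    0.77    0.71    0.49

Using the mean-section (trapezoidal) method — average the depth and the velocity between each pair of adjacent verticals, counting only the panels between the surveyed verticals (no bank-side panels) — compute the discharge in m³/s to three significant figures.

2.58 m³/s

Panel 1-2: Δb = 7.8 m, d̄ = (0.08+0.24)/2 = 0.16, v̄ = (0.62+0.77)/2 = 0.695 → q = 7.8×0.16×0.695 = 0.8674 m³/s
Panel 2-3: Δb = 9.7 m, d̄ = (0.24+0.19)/2 = 0.215, v̄ = (0.77+0.71)/2 = 0.74 → q = 9.7×0.215×0.74 = 1.543 m³/s
Panel 3-4: Δb = 2.2 m, d̄ = (0.19+0.07)/2 = 0.13, v̄ = (0.71+0.49)/2 = 0.6 → q = 2.2×0.13×0.6 = 0.1716 m³/s
Q = Σ q = 2.582 m³/s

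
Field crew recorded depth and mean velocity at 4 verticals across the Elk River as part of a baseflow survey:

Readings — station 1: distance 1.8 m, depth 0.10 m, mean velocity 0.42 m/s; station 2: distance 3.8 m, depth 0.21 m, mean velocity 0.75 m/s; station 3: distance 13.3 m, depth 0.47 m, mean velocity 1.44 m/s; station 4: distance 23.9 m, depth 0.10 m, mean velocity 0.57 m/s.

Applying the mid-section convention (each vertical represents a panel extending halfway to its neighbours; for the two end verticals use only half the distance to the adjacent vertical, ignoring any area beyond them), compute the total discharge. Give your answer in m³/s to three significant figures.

w_1 = (3.8 − 1.8)/2 = 1 m; q_1 = 0.42 × 0.10 × 1 = 0.04200 m³/s
w_2 = (13.3 − 1.8)/2 = 5.75 m; q_2 = 0.75 × 0.21 × 5.75 = 0.9056 m³/s
w_3 = (23.9 − 3.8)/2 = 10.05 m; q_3 = 1.44 × 0.47 × 10.05 = 6.802 m³/s
w_4 = (23.9 − 13.3)/2 = 5.3 m; q_4 = 0.57 × 0.10 × 5.3 = 0.3021 m³/s
Q = Σ qᵢ = 8.052 m³/s

8.05 m³/s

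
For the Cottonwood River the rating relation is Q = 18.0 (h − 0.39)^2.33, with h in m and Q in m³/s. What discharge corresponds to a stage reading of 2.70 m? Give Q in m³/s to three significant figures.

127 m³/s

Q = 18.0 × (2.70 − 0.39)^2.33 = 18.0 × 2.31^2.33 = 126.6 m³/s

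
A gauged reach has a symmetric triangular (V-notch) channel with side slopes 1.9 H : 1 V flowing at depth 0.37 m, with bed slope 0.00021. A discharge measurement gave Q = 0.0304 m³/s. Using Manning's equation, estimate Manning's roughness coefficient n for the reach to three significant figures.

0.0371

A = z·y² = 1.9×0.37² = 0.2601 m²
P = 2y√(1+z²) = 2×0.37×√(1+1.9²) = 1.589 m
R = A/P = 0.2601/1.589 = 0.1637 m
n = (1/Q)·A·R^(2/3)·S^(1/2) = (1/0.0304) × 0.2601 × 0.2993 × 0.01449 = 0.03711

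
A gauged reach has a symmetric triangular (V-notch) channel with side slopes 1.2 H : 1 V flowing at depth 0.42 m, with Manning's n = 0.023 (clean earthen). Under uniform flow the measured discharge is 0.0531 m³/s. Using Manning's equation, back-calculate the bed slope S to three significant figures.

A = z·y² = 1.2×0.42² = 0.2117 m²
P = 2y√(1+z²) = 2×0.42×√(1+1.2²) = 1.312 m
R = A/P = 0.2117/1.312 = 0.1613 m
S = (Q·n / (1·A·R^(2/3)))² = (0.0531×0.023 / (1×0.2117×0.2963))² = 0.0003790

0.000379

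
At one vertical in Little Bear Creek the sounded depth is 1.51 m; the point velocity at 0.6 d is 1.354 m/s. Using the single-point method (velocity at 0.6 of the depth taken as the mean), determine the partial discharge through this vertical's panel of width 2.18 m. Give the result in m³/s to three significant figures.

4.46 m³/s

v̄ = v₀.₆ = 1.354 m/s
q = v̄ × d × w = 1.354 × 1.51 × 2.18 = 4.457 m³/s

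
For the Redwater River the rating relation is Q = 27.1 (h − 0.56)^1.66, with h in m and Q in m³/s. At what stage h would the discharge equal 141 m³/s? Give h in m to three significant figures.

3.26 m

h − h₀ = (Q/C)^(1/b) = (141/27.1)^(1/1.66) = 2.701 m
h = 0.56 + 2.701 = 3.261 m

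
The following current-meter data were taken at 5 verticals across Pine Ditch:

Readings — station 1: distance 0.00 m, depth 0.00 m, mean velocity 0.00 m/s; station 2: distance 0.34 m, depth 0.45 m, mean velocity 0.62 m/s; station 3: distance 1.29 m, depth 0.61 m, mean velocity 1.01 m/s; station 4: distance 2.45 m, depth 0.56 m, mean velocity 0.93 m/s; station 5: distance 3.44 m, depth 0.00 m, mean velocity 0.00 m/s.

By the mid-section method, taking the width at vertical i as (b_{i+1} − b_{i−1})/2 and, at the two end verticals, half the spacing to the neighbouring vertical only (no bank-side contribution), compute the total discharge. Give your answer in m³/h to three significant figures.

5000 m³/h

w_2 = (1.29 − 0.00)/2 = 0.645 m; q_2 = 0.62 × 0.45 × 0.645 = 0.1800 m³/s
w_3 = (2.45 − 0.34)/2 = 1.055 m; q_3 = 1.01 × 0.61 × 1.055 = 0.6500 m³/s
w_4 = (3.44 − 1.29)/2 = 1.075 m; q_4 = 0.93 × 0.56 × 1.075 = 0.5599 m³/s
Stations 1, 5 contribute zero (depth or velocity is 0).
Q = Σ qᵢ = 1.390 m³/s
= 1.390 × 3600 = 5003 m³/h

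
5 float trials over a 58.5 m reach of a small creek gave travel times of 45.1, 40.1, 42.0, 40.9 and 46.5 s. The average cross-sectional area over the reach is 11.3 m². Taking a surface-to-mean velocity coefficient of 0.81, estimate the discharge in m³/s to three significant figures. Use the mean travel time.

12.5 m³/s

t̄ = (45.1 + 40.1 + 42.0 + 40.9 + 46.5) / 5 = 42.92 s
v_surface = L / t̄ = 58.5 / 42.92 = 1.363 m/s
v_mean = 0.81 × 1.363 = 1.104 m/s
Q = A × v_mean = 11.3 × 1.104 = 12.48 m³/s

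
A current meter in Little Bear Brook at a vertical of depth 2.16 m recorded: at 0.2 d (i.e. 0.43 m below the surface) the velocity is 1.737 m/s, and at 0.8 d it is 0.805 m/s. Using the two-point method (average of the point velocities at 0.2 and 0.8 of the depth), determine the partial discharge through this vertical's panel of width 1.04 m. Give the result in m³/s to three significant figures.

2.86 m³/s

v̄ = (1.737 + 0.805) / 2 = 1.271 m/s
q = v̄ × d × w = 1.271 × 2.16 × 1.04 = 2.855 m³/s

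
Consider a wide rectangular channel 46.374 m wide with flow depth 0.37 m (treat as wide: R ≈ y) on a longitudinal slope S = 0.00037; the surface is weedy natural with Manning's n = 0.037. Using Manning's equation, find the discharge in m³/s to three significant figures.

4.60 m³/s

A = b·y = 46.374 × 0.37 = 17.16 m²
Wide channel: R ≈ y = 0.37 m
Q = (1/n)·A·R^(2/3)·S^(1/2) = (1/0.037) × 17.16 × 0.3700^(2/3) × 0.00037^(1/2) = 4.597 m³/s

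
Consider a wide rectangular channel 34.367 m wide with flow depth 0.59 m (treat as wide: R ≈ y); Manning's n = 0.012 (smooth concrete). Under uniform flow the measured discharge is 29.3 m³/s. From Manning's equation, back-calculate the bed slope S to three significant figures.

0.000608

A = b·y = 34.367 × 0.59 = 20.28 m²
Wide channel: R ≈ y = 0.59 m
S = (Q·n / (1·A·R^(2/3)))² = (29.3×0.012 / (1×20.28×0.7035))² = 0.0006076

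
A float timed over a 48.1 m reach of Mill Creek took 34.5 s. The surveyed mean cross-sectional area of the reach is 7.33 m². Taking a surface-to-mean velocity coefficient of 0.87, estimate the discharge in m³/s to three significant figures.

8.89 m³/s

v_surface = L / t̄ = 48.1 / 34.5 = 1.394 m/s
v_mean = 0.87 × 1.394 = 1.213 m/s
Q = A × v_mean = 7.33 × 1.213 = 8.891 m³/s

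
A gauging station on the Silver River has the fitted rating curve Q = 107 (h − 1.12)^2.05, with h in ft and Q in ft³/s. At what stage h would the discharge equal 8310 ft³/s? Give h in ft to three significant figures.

h − h₀ = (Q/C)^(1/b) = (8310/107)^(1/2.05) = 8.357 ft
h = 1.12 + 8.357 = 9.477 ft

9.48 ft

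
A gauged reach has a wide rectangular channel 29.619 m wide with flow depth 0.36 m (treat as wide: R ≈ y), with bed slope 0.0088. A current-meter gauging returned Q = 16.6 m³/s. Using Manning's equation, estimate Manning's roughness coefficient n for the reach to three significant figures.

A = b·y = 29.619 × 0.36 = 10.66 m²
Wide channel: R ≈ y = 0.36 m
n = (1/Q)·A·R^(2/3)·S^(1/2) = (1/16.6) × 10.66 × 0.5061 × 0.09381 = 0.03049

0.0305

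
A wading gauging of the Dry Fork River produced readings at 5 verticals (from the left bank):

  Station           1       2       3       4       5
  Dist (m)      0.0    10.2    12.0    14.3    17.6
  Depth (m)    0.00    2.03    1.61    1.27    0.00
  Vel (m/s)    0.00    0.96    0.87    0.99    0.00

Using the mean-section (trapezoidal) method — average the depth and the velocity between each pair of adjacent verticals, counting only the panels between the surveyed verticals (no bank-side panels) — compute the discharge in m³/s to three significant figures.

Panel 1-2: Δb = 10.2 m, d̄ = (0.00+2.03)/2 = 1.015, v̄ = (0.00+0.96)/2 = 0.48 → q = 10.2×1.015×0.48 = 4.969 m³/s
Panel 2-3: Δb = 1.8 m, d̄ = (2.03+1.61)/2 = 1.82, v̄ = (0.96+0.87)/2 = 0.915 → q = 1.8×1.82×0.915 = 2.998 m³/s
Panel 3-4: Δb = 2.3 m, d̄ = (1.61+1.27)/2 = 1.44, v̄ = (0.87+0.99)/2 = 0.93 → q = 2.3×1.44×0.93 = 3.080 m³/s
Panel 4-5: Δb = 3.3 m, d̄ = (1.27+0.00)/2 = 0.635, v̄ = (0.99+0.00)/2 = 0.495 → q = 3.3×0.635×0.495 = 1.037 m³/s
Q = Σ q = 12.08 m³/s

12.1 m³/s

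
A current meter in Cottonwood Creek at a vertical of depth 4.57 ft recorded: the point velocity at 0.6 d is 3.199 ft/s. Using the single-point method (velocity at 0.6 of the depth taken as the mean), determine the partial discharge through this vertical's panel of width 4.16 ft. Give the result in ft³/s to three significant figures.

60.8 ft³/s

v̄ = v₀.₆ = 3.199 ft/s
q = v̄ × d × w = 3.199 × 4.57 × 4.16 = 60.82 ft³/s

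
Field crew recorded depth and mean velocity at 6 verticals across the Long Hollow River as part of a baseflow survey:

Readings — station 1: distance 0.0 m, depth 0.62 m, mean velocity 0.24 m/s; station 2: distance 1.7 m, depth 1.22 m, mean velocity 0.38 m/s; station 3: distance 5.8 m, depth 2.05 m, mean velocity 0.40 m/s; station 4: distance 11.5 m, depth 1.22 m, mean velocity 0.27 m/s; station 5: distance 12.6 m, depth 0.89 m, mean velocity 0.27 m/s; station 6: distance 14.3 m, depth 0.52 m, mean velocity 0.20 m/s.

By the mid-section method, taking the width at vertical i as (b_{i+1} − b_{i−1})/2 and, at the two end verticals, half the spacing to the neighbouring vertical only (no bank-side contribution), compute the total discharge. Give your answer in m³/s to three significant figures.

w_1 = (1.7 − 0.0)/2 = 0.85 m; q_1 = 0.24 × 0.62 × 0.85 = 0.1265 m³/s
w_2 = (5.8 − 0.0)/2 = 2.9 m; q_2 = 0.38 × 1.22 × 2.9 = 1.344 m³/s
w_3 = (11.5 − 1.7)/2 = 4.9 m; q_3 = 0.40 × 2.05 × 4.9 = 4.018 m³/s
w_4 = (12.6 − 5.8)/2 = 3.4 m; q_4 = 0.27 × 1.22 × 3.4 = 1.120 m³/s
w_5 = (14.3 − 11.5)/2 = 1.4 m; q_5 = 0.27 × 0.89 × 1.4 = 0.3364 m³/s
w_6 = (14.3 − 12.6)/2 = 0.85 m; q_6 = 0.20 × 0.52 × 0.85 = 0.08840 m³/s
Q = Σ qᵢ = 7.034 m³/s

7.03 m³/s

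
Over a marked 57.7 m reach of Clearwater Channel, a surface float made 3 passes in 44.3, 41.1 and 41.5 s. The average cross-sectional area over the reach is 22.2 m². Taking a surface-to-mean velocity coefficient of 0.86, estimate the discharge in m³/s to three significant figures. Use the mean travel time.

26.0 m³/s

t̄ = (44.3 + 41.1 + 41.5) / 3 = 42.3 s
v_surface = L / t̄ = 57.7 / 42.3 = 1.364 m/s
v_mean = 0.86 × 1.364 = 1.173 m/s
Q = A × v_mean = 22.2 × 1.173 = 26.04 m³/s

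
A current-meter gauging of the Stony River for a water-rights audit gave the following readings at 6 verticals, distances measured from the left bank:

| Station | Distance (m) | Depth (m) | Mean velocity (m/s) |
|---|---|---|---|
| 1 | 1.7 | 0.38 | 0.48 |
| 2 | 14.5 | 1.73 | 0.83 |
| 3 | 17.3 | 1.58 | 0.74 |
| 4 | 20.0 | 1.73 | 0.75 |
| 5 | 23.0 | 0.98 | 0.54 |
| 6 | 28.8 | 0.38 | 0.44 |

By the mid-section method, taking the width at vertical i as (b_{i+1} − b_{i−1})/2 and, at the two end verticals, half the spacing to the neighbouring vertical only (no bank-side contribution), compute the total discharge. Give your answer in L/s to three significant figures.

22100 L/s

w_1 = (14.5 − 1.7)/2 = 6.4 m; q_1 = 0.48 × 0.38 × 6.4 = 1.167 m³/s
w_2 = (17.3 − 1.7)/2 = 7.8 m; q_2 = 0.83 × 1.73 × 7.8 = 11.20 m³/s
w_3 = (20.0 − 14.5)/2 = 2.75 m; q_3 = 0.74 × 1.58 × 2.75 = 3.215 m³/s
w_4 = (23.0 − 17.3)/2 = 2.85 m; q_4 = 0.75 × 1.73 × 2.85 = 3.698 m³/s
w_5 = (28.8 − 20.0)/2 = 4.4 m; q_5 = 0.54 × 0.98 × 4.4 = 2.328 m³/s
w_6 = (28.8 − 23.0)/2 = 2.9 m; q_6 = 0.44 × 0.38 × 2.9 = 0.4849 m³/s
Q = Σ qᵢ = 22.09 m³/s
= 22.09 × 1000 = 22090 L/s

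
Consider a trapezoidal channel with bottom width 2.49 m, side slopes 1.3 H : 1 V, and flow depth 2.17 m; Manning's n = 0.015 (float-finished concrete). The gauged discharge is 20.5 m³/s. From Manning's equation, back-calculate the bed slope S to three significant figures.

0.000559

A = (b + z·y)·y = (2.49 + 1.3×2.17)×2.17 = 11.52 m²
P = b + 2y√(1+z²) = 2.49 + 2×2.17×√(1+1.3²) = 9.608 m
R = A/P = 11.52/9.608 = 1.199 m
S = (Q·n / (1·A·R^(2/3)))² = (20.5×0.015 / (1×11.52×1.129))² = 0.0005586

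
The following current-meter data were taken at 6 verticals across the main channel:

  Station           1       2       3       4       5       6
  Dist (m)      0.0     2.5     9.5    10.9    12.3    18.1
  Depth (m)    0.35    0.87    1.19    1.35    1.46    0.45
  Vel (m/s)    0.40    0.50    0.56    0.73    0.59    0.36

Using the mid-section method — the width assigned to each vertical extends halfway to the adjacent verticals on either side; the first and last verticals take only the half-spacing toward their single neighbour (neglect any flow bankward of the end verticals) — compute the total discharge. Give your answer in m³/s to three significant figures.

w_1 = (2.5 − 0.0)/2 = 1.25 m; q_1 = 0.40 × 0.35 × 1.25 = 0.1750 m³/s
w_2 = (9.5 − 0.0)/2 = 4.75 m; q_2 = 0.50 × 0.87 × 4.75 = 2.066 m³/s
w_3 = (10.9 − 2.5)/2 = 4.2 m; q_3 = 0.56 × 1.19 × 4.2 = 2.799 m³/s
w_4 = (12.3 − 9.5)/2 = 1.4 m; q_4 = 0.73 × 1.35 × 1.4 = 1.380 m³/s
w_5 = (18.1 − 10.9)/2 = 3.6 m; q_5 = 0.59 × 1.46 × 3.6 = 3.101 m³/s
w_6 = (18.1 − 12.3)/2 = 2.9 m; q_6 = 0.36 × 0.45 × 2.9 = 0.4698 m³/s
Q = Σ qᵢ = 9.991 m³/s

9.99 m³/s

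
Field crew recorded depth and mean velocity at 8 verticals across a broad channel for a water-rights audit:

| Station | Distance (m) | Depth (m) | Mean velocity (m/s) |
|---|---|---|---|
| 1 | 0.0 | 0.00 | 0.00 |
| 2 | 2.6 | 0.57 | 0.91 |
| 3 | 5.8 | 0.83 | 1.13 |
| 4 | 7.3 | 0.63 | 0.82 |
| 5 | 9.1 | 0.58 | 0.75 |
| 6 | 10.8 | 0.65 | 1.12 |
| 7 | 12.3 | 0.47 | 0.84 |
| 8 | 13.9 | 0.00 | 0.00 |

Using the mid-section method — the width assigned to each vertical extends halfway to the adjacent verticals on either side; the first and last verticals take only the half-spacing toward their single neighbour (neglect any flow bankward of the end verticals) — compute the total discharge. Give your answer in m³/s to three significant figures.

w_2 = (5.8 − 0.0)/2 = 2.9 m; q_2 = 0.91 × 0.57 × 2.9 = 1.504 m³/s
w_3 = (7.3 − 2.6)/2 = 2.35 m; q_3 = 1.13 × 0.83 × 2.35 = 2.204 m³/s
w_4 = (9.1 − 5.8)/2 = 1.65 m; q_4 = 0.82 × 0.63 × 1.65 = 0.8524 m³/s
w_5 = (10.8 − 7.3)/2 = 1.75 m; q_5 = 0.75 × 0.58 × 1.75 = 0.7613 m³/s
w_6 = (12.3 − 9.1)/2 = 1.6 m; q_6 = 1.12 × 0.65 × 1.6 = 1.165 m³/s
w_7 = (13.9 − 10.8)/2 = 1.55 m; q_7 = 0.84 × 0.47 × 1.55 = 0.6119 m³/s
Stations 1, 8 contribute zero (depth or velocity is 0).
Q = Σ qᵢ = 7.099 m³/s

7.10 m³/s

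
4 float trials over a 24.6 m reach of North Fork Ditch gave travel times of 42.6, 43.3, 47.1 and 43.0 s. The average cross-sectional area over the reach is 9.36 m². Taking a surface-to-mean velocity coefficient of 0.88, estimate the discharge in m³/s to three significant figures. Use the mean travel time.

t̄ = (42.6 + 43.3 + 47.1 + 43.0) / 4 = 44 s
v_surface = L / t̄ = 24.6 / 44 = 0.5591 m/s
v_mean = 0.88 × 0.5591 = 0.4920 m/s
Q = A × v_mean = 9.36 × 0.4920 = 4.605 m³/s

4.61 m³/s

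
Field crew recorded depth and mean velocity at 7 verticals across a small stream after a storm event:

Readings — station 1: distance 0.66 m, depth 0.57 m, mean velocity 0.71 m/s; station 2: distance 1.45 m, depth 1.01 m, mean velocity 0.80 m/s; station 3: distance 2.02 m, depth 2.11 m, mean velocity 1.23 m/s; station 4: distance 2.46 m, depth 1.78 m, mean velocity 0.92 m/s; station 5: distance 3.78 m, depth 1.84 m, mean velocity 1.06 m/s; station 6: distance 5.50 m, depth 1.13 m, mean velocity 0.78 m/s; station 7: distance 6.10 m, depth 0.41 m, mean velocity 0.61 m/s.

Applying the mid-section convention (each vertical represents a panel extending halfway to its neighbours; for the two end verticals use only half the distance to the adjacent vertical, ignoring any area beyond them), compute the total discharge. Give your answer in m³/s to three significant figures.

w_1 = (1.45 − 0.66)/2 = 0.395 m; q_1 = 0.71 × 0.57 × 0.395 = 0.1599 m³/s
w_2 = (2.02 − 0.66)/2 = 0.68 m; q_2 = 0.80 × 1.01 × 0.68 = 0.5494 m³/s
w_3 = (2.46 − 1.45)/2 = 0.505 m; q_3 = 1.23 × 2.11 × 0.505 = 1.311 m³/s
w_4 = (3.78 − 2.02)/2 = 0.88 m; q_4 = 0.92 × 1.78 × 0.88 = 1.441 m³/s
w_5 = (5.50 − 2.46)/2 = 1.52 m; q_5 = 1.06 × 1.84 × 1.52 = 2.965 m³/s
w_6 = (6.10 − 3.78)/2 = 1.16 m; q_6 = 0.78 × 1.13 × 1.16 = 1.022 m³/s
w_7 = (6.10 − 5.50)/2 = 0.3 m; q_7 = 0.61 × 0.41 × 0.3 = 0.07503 m³/s
Q = Σ qᵢ = 7.523 m³/s

7.52 m³/s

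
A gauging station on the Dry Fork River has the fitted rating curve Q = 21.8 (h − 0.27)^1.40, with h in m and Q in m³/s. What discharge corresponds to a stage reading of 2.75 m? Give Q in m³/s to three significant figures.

Q = 21.8 × (2.75 − 0.27)^1.40 = 21.8 × 2.48^1.40 = 77.75 m³/s

77.7 m³/s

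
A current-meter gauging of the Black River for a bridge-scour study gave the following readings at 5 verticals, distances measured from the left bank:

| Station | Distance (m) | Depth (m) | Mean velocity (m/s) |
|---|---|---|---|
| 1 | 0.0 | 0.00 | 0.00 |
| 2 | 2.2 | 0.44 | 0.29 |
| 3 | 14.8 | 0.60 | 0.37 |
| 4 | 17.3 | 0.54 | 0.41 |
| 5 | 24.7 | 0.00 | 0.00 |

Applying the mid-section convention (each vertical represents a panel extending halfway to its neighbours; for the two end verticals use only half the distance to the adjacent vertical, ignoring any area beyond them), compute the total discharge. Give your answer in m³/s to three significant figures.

w_2 = (14.8 − 0.0)/2 = 7.4 m; q_2 = 0.29 × 0.44 × 7.4 = 0.9442 m³/s
w_3 = (17.3 − 2.2)/2 = 7.55 m; q_3 = 0.37 × 0.60 × 7.55 = 1.676 m³/s
w_4 = (24.7 − 14.8)/2 = 4.95 m; q_4 = 0.41 × 0.54 × 4.95 = 1.096 m³/s
Stations 1, 5 contribute zero (depth or velocity is 0).
Q = Σ qᵢ = 3.716 m³/s

3.72 m³/s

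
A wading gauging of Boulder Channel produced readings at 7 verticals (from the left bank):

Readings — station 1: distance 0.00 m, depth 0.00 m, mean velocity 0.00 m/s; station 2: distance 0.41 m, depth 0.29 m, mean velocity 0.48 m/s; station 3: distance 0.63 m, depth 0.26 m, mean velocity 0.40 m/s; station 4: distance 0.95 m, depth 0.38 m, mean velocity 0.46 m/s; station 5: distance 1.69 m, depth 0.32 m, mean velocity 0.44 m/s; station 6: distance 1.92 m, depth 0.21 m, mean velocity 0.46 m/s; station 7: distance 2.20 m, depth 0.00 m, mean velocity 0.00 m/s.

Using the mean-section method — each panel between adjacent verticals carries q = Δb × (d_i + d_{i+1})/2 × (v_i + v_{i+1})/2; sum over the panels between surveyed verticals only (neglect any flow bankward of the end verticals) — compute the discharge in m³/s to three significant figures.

0.236 m³/s

Panel 1-2: Δb = 0.41 m, d̄ = (0.00+0.29)/2 = 0.145, v̄ = (0.00+0.48)/2 = 0.24 → q = 0.41×0.145×0.24 = 0.01427 m³/s
Panel 2-3: Δb = 0.22 m, d̄ = (0.29+0.26)/2 = 0.275, v̄ = (0.48+0.40)/2 = 0.44 → q = 0.22×0.275×0.44 = 0.02662 m³/s
Panel 3-4: Δb = 0.32 m, d̄ = (0.26+0.38)/2 = 0.32, v̄ = (0.40+0.46)/2 = 0.43 → q = 0.32×0.32×0.43 = 0.04403 m³/s
Panel 4-5: Δb = 0.74 m, d̄ = (0.38+0.32)/2 = 0.35, v̄ = (0.46+0.44)/2 = 0.45 → q = 0.74×0.35×0.45 = 0.1166 m³/s
Panel 5-6: Δb = 0.23 m, d̄ = (0.32+0.21)/2 = 0.265, v̄ = (0.44+0.46)/2 = 0.45 → q = 0.23×0.265×0.45 = 0.02743 m³/s
Panel 6-7: Δb = 0.28 m, d̄ = (0.21+0.00)/2 = 0.105, v̄ = (0.46+0.00)/2 = 0.23 → q = 0.28×0.105×0.23 = 0.006762 m³/s
Q = Σ q = 0.2357 m³/s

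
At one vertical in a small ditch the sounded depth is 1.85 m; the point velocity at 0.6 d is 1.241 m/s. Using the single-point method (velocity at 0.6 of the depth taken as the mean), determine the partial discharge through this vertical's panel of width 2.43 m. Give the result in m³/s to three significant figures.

5.58 m³/s

v̄ = v₀.₆ = 1.241 m/s
q = v̄ × d × w = 1.241 × 1.85 × 2.43 = 5.579 m³/s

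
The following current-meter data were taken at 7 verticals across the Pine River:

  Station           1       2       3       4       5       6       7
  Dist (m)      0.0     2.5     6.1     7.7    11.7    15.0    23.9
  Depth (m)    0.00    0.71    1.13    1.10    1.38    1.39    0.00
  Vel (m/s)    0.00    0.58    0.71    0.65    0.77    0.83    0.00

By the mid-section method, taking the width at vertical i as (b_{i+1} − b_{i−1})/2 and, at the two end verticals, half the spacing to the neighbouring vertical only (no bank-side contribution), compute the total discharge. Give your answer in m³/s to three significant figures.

16.3 m³/s

w_2 = (6.1 − 0.0)/2 = 3.05 m; q_2 = 0.58 × 0.71 × 3.05 = 1.256 m³/s
w_3 = (7.7 − 2.5)/2 = 2.6 m; q_3 = 0.71 × 1.13 × 2.6 = 2.086 m³/s
w_4 = (11.7 − 6.1)/2 = 2.8 m; q_4 = 0.65 × 1.10 × 2.8 = 2.002 m³/s
w_5 = (15.0 − 7.7)/2 = 3.65 m; q_5 = 0.77 × 1.38 × 3.65 = 3.878 m³/s
w_6 = (23.9 − 11.7)/2 = 6.1 m; q_6 = 0.83 × 1.39 × 6.1 = 7.038 m³/s
Stations 1, 7 contribute zero (depth or velocity is 0).
Q = Σ qᵢ = 16.26 m³/s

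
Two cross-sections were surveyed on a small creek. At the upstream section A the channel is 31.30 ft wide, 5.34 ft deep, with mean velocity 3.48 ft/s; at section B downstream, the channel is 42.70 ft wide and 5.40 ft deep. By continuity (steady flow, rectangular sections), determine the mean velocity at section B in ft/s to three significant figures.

Q = A₁V₁ = (31.30×5.34) × 3.48 = 581.7 ft³/s
A₂ = 42.70 × 5.40 = 230.6 ft²
V₂ = Q/A₂ = 581.7/230.6 = 2.523 ft/s

2.52 ft/s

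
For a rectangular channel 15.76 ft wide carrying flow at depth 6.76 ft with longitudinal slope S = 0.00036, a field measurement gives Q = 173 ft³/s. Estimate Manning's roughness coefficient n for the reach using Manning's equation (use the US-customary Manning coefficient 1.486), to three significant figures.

0.0411

A = b·y = 15.76 × 6.76 = 106.5 ft²
P = b + 2y = 15.76 + 2×6.76 = 29.28 ft
R = A/P = 106.5/29.28 = 3.639 ft
n = (1.486/Q)·A·R^(2/3)·S^(1/2) = (1.486/173) × 106.5 × 2.366 × 0.01897 = 0.04108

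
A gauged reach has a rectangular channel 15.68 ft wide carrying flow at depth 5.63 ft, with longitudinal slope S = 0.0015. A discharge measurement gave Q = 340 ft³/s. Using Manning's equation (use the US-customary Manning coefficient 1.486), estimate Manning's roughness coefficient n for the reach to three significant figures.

0.0330

A = b·y = 15.68 × 5.63 = 88.28 ft²
P = b + 2y = 15.68 + 2×5.63 = 26.94 ft
R = A/P = 88.28/26.94 = 3.277 ft
n = (1.486/Q)·A·R^(2/3)·S^(1/2) = (1.486/340) × 88.28 × 2.206 × 0.03873 = 0.03297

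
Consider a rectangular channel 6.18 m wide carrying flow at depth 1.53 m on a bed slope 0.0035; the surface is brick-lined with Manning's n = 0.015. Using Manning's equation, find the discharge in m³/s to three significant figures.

A = b·y = 6.18 × 1.53 = 9.455 m²
P = b + 2y = 6.18 + 2×1.53 = 9.240 m
R = A/P = 9.455/9.240 = 1.023 m
Q = (1/n)·A·R^(2/3)·S^(1/2) = (1/0.015) × 9.455 × 1.023^(2/3) × 0.0035^(1/2) = 37.87 m³/s

37.9 m³/s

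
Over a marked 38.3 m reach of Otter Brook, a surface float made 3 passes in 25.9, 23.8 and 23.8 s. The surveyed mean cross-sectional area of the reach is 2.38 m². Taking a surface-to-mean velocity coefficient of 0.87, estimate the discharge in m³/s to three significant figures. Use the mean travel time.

t̄ = (25.9 + 23.8 + 23.8) / 3 = 24.5 s
v_surface = L / t̄ = 38.3 / 24.5 = 1.563 m/s
v_mean = 0.87 × 1.563 = 1.360 m/s
Q = A × v_mean = 2.38 × 1.360 = 3.237 m³/s

3.24 m³/s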